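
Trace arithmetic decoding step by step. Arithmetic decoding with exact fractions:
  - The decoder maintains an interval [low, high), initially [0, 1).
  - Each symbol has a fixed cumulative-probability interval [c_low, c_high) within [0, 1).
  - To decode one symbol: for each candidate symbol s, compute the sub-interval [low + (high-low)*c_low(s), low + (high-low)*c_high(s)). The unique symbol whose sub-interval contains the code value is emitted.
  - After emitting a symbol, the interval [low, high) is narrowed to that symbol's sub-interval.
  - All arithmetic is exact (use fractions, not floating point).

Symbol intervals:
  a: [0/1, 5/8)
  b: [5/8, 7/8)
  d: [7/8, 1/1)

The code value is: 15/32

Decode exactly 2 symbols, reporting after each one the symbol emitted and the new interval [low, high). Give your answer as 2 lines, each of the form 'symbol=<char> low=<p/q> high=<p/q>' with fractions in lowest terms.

Step 1: interval [0/1, 1/1), width = 1/1 - 0/1 = 1/1
  'a': [0/1 + 1/1*0/1, 0/1 + 1/1*5/8) = [0/1, 5/8) <- contains code 15/32
  'b': [0/1 + 1/1*5/8, 0/1 + 1/1*7/8) = [5/8, 7/8)
  'd': [0/1 + 1/1*7/8, 0/1 + 1/1*1/1) = [7/8, 1/1)
  emit 'a', narrow to [0/1, 5/8)
Step 2: interval [0/1, 5/8), width = 5/8 - 0/1 = 5/8
  'a': [0/1 + 5/8*0/1, 0/1 + 5/8*5/8) = [0/1, 25/64)
  'b': [0/1 + 5/8*5/8, 0/1 + 5/8*7/8) = [25/64, 35/64) <- contains code 15/32
  'd': [0/1 + 5/8*7/8, 0/1 + 5/8*1/1) = [35/64, 5/8)
  emit 'b', narrow to [25/64, 35/64)

Answer: symbol=a low=0/1 high=5/8
symbol=b low=25/64 high=35/64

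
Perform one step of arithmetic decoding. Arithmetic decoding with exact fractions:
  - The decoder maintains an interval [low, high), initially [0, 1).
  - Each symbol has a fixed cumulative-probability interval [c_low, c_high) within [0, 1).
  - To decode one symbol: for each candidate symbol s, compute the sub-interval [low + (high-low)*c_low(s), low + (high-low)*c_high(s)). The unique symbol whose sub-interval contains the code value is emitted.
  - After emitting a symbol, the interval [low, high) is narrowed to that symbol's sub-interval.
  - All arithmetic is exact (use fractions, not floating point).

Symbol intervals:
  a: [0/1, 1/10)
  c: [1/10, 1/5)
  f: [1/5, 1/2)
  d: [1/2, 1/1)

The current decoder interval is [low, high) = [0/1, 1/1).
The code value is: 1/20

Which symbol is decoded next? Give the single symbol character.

Interval width = high − low = 1/1 − 0/1 = 1/1
Scaled code = (code − low) / width = (1/20 − 0/1) / 1/1 = 1/20
  a: [0/1, 1/10) ← scaled code falls here ✓
  c: [1/10, 1/5) 
  f: [1/5, 1/2) 
  d: [1/2, 1/1) 

Answer: a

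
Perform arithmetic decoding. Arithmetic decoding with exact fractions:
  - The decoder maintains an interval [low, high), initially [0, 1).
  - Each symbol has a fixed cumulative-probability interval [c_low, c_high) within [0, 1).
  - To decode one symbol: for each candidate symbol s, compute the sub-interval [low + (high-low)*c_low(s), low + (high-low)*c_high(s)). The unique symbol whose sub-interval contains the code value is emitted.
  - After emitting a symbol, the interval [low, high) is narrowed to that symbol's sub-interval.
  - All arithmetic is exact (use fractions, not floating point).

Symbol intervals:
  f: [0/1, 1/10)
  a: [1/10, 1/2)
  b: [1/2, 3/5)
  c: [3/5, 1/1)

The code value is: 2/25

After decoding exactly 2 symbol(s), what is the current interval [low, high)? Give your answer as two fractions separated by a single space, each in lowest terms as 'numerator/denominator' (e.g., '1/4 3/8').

Answer: 3/50 1/10

Derivation:
Step 1: interval [0/1, 1/1), width = 1/1 - 0/1 = 1/1
  'f': [0/1 + 1/1*0/1, 0/1 + 1/1*1/10) = [0/1, 1/10) <- contains code 2/25
  'a': [0/1 + 1/1*1/10, 0/1 + 1/1*1/2) = [1/10, 1/2)
  'b': [0/1 + 1/1*1/2, 0/1 + 1/1*3/5) = [1/2, 3/5)
  'c': [0/1 + 1/1*3/5, 0/1 + 1/1*1/1) = [3/5, 1/1)
  emit 'f', narrow to [0/1, 1/10)
Step 2: interval [0/1, 1/10), width = 1/10 - 0/1 = 1/10
  'f': [0/1 + 1/10*0/1, 0/1 + 1/10*1/10) = [0/1, 1/100)
  'a': [0/1 + 1/10*1/10, 0/1 + 1/10*1/2) = [1/100, 1/20)
  'b': [0/1 + 1/10*1/2, 0/1 + 1/10*3/5) = [1/20, 3/50)
  'c': [0/1 + 1/10*3/5, 0/1 + 1/10*1/1) = [3/50, 1/10) <- contains code 2/25
  emit 'c', narrow to [3/50, 1/10)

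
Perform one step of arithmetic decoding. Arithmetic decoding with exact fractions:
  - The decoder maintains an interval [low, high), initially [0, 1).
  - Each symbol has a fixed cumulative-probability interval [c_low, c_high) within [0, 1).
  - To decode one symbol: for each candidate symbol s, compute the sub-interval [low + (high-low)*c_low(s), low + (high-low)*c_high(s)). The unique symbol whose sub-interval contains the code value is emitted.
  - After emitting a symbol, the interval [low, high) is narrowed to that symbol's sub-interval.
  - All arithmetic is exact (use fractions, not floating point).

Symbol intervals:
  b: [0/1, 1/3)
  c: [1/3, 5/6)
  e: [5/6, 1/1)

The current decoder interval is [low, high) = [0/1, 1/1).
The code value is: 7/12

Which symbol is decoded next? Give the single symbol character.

Answer: c

Derivation:
Interval width = high − low = 1/1 − 0/1 = 1/1
Scaled code = (code − low) / width = (7/12 − 0/1) / 1/1 = 7/12
  b: [0/1, 1/3) 
  c: [1/3, 5/6) ← scaled code falls here ✓
  e: [5/6, 1/1) 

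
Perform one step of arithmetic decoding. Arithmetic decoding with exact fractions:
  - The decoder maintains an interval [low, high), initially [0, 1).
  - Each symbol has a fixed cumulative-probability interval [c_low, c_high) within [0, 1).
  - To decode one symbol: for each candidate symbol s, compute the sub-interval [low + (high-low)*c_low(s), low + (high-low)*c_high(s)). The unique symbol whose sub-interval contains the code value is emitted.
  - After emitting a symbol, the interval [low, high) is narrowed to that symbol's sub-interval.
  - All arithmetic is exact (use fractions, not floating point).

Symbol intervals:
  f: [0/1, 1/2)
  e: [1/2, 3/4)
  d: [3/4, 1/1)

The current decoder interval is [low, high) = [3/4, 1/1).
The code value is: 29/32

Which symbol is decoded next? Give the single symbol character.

Interval width = high − low = 1/1 − 3/4 = 1/4
Scaled code = (code − low) / width = (29/32 − 3/4) / 1/4 = 5/8
  f: [0/1, 1/2) 
  e: [1/2, 3/4) ← scaled code falls here ✓
  d: [3/4, 1/1) 

Answer: e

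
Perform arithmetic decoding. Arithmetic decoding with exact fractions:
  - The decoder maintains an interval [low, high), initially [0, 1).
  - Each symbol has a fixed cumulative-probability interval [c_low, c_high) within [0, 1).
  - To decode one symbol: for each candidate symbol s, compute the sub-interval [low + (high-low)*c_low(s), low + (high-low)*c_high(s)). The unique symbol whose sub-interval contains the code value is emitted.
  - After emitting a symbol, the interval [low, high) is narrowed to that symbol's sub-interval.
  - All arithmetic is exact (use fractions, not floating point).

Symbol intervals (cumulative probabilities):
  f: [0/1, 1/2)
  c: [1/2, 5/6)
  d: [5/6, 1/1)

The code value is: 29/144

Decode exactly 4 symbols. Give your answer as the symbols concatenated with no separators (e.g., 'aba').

Answer: ffcd

Derivation:
Step 1: interval [0/1, 1/1), width = 1/1 - 0/1 = 1/1
  'f': [0/1 + 1/1*0/1, 0/1 + 1/1*1/2) = [0/1, 1/2) <- contains code 29/144
  'c': [0/1 + 1/1*1/2, 0/1 + 1/1*5/6) = [1/2, 5/6)
  'd': [0/1 + 1/1*5/6, 0/1 + 1/1*1/1) = [5/6, 1/1)
  emit 'f', narrow to [0/1, 1/2)
Step 2: interval [0/1, 1/2), width = 1/2 - 0/1 = 1/2
  'f': [0/1 + 1/2*0/1, 0/1 + 1/2*1/2) = [0/1, 1/4) <- contains code 29/144
  'c': [0/1 + 1/2*1/2, 0/1 + 1/2*5/6) = [1/4, 5/12)
  'd': [0/1 + 1/2*5/6, 0/1 + 1/2*1/1) = [5/12, 1/2)
  emit 'f', narrow to [0/1, 1/4)
Step 3: interval [0/1, 1/4), width = 1/4 - 0/1 = 1/4
  'f': [0/1 + 1/4*0/1, 0/1 + 1/4*1/2) = [0/1, 1/8)
  'c': [0/1 + 1/4*1/2, 0/1 + 1/4*5/6) = [1/8, 5/24) <- contains code 29/144
  'd': [0/1 + 1/4*5/6, 0/1 + 1/4*1/1) = [5/24, 1/4)
  emit 'c', narrow to [1/8, 5/24)
Step 4: interval [1/8, 5/24), width = 5/24 - 1/8 = 1/12
  'f': [1/8 + 1/12*0/1, 1/8 + 1/12*1/2) = [1/8, 1/6)
  'c': [1/8 + 1/12*1/2, 1/8 + 1/12*5/6) = [1/6, 7/36)
  'd': [1/8 + 1/12*5/6, 1/8 + 1/12*1/1) = [7/36, 5/24) <- contains code 29/144
  emit 'd', narrow to [7/36, 5/24)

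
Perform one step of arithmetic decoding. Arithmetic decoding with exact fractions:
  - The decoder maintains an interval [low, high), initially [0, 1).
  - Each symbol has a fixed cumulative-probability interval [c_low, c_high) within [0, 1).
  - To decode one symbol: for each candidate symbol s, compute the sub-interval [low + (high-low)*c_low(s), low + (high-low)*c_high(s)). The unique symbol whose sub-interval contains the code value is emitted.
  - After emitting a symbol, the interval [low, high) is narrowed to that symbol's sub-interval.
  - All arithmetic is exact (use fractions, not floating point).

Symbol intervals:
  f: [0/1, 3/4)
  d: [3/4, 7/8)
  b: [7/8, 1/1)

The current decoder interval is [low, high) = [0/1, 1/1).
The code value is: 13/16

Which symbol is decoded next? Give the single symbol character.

Interval width = high − low = 1/1 − 0/1 = 1/1
Scaled code = (code − low) / width = (13/16 − 0/1) / 1/1 = 13/16
  f: [0/1, 3/4) 
  d: [3/4, 7/8) ← scaled code falls here ✓
  b: [7/8, 1/1) 

Answer: d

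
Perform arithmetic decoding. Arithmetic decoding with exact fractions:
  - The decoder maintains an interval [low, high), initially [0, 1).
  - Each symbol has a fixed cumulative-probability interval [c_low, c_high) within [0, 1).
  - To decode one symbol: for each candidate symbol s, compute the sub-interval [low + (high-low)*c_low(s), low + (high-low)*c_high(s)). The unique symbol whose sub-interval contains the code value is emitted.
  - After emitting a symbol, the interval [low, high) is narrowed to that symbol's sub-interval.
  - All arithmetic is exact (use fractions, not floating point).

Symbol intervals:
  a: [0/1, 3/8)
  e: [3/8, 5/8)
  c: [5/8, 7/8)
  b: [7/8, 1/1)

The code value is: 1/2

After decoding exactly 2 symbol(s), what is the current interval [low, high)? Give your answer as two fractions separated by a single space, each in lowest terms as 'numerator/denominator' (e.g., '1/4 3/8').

Answer: 15/32 17/32

Derivation:
Step 1: interval [0/1, 1/1), width = 1/1 - 0/1 = 1/1
  'a': [0/1 + 1/1*0/1, 0/1 + 1/1*3/8) = [0/1, 3/8)
  'e': [0/1 + 1/1*3/8, 0/1 + 1/1*5/8) = [3/8, 5/8) <- contains code 1/2
  'c': [0/1 + 1/1*5/8, 0/1 + 1/1*7/8) = [5/8, 7/8)
  'b': [0/1 + 1/1*7/8, 0/1 + 1/1*1/1) = [7/8, 1/1)
  emit 'e', narrow to [3/8, 5/8)
Step 2: interval [3/8, 5/8), width = 5/8 - 3/8 = 1/4
  'a': [3/8 + 1/4*0/1, 3/8 + 1/4*3/8) = [3/8, 15/32)
  'e': [3/8 + 1/4*3/8, 3/8 + 1/4*5/8) = [15/32, 17/32) <- contains code 1/2
  'c': [3/8 + 1/4*5/8, 3/8 + 1/4*7/8) = [17/32, 19/32)
  'b': [3/8 + 1/4*7/8, 3/8 + 1/4*1/1) = [19/32, 5/8)
  emit 'e', narrow to [15/32, 17/32)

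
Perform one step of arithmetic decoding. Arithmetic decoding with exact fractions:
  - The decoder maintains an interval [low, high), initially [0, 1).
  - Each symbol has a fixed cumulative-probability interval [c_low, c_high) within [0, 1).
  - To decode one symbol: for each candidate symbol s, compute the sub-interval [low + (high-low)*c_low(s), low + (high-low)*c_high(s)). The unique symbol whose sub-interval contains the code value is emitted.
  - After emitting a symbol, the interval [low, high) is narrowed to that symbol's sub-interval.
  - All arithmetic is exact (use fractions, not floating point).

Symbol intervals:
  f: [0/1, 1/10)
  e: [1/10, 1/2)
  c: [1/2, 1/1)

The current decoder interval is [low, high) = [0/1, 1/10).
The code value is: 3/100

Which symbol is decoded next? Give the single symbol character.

Interval width = high − low = 1/10 − 0/1 = 1/10
Scaled code = (code − low) / width = (3/100 − 0/1) / 1/10 = 3/10
  f: [0/1, 1/10) 
  e: [1/10, 1/2) ← scaled code falls here ✓
  c: [1/2, 1/1) 

Answer: e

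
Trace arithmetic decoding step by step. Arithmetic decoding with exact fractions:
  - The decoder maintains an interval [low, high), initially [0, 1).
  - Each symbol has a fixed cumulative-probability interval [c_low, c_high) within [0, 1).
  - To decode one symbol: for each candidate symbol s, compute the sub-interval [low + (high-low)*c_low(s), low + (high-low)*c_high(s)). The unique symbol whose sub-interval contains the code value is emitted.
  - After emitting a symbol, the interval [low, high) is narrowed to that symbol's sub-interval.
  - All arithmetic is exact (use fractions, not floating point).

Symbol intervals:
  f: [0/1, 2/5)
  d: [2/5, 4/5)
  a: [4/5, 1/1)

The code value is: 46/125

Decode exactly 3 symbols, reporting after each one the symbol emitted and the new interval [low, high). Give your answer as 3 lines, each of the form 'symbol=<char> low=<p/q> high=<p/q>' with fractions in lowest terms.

Answer: symbol=f low=0/1 high=2/5
symbol=a low=8/25 high=2/5
symbol=d low=44/125 high=48/125

Derivation:
Step 1: interval [0/1, 1/1), width = 1/1 - 0/1 = 1/1
  'f': [0/1 + 1/1*0/1, 0/1 + 1/1*2/5) = [0/1, 2/5) <- contains code 46/125
  'd': [0/1 + 1/1*2/5, 0/1 + 1/1*4/5) = [2/5, 4/5)
  'a': [0/1 + 1/1*4/5, 0/1 + 1/1*1/1) = [4/5, 1/1)
  emit 'f', narrow to [0/1, 2/5)
Step 2: interval [0/1, 2/5), width = 2/5 - 0/1 = 2/5
  'f': [0/1 + 2/5*0/1, 0/1 + 2/5*2/5) = [0/1, 4/25)
  'd': [0/1 + 2/5*2/5, 0/1 + 2/5*4/5) = [4/25, 8/25)
  'a': [0/1 + 2/5*4/5, 0/1 + 2/5*1/1) = [8/25, 2/5) <- contains code 46/125
  emit 'a', narrow to [8/25, 2/5)
Step 3: interval [8/25, 2/5), width = 2/5 - 8/25 = 2/25
  'f': [8/25 + 2/25*0/1, 8/25 + 2/25*2/5) = [8/25, 44/125)
  'd': [8/25 + 2/25*2/5, 8/25 + 2/25*4/5) = [44/125, 48/125) <- contains code 46/125
  'a': [8/25 + 2/25*4/5, 8/25 + 2/25*1/1) = [48/125, 2/5)
  emit 'd', narrow to [44/125, 48/125)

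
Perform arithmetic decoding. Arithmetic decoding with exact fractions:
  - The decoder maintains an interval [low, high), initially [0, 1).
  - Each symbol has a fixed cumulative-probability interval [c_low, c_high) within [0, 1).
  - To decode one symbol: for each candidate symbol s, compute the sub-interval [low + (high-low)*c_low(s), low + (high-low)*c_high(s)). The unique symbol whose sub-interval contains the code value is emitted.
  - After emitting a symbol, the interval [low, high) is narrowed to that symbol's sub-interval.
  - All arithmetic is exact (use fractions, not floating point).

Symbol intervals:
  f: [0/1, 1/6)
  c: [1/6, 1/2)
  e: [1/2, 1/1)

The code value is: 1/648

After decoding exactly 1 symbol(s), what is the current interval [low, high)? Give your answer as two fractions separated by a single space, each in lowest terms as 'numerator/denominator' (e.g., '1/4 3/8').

Answer: 0/1 1/6

Derivation:
Step 1: interval [0/1, 1/1), width = 1/1 - 0/1 = 1/1
  'f': [0/1 + 1/1*0/1, 0/1 + 1/1*1/6) = [0/1, 1/6) <- contains code 1/648
  'c': [0/1 + 1/1*1/6, 0/1 + 1/1*1/2) = [1/6, 1/2)
  'e': [0/1 + 1/1*1/2, 0/1 + 1/1*1/1) = [1/2, 1/1)
  emit 'f', narrow to [0/1, 1/6)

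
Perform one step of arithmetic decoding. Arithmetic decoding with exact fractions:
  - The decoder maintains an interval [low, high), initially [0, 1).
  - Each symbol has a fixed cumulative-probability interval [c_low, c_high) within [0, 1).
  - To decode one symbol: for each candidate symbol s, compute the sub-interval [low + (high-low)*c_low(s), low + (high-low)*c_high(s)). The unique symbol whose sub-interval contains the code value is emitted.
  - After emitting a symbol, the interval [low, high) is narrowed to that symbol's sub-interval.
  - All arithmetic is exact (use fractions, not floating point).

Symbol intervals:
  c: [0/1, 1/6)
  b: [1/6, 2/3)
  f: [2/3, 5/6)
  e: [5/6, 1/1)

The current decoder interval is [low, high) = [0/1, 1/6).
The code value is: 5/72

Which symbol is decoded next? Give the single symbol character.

Answer: b

Derivation:
Interval width = high − low = 1/6 − 0/1 = 1/6
Scaled code = (code − low) / width = (5/72 − 0/1) / 1/6 = 5/12
  c: [0/1, 1/6) 
  b: [1/6, 2/3) ← scaled code falls here ✓
  f: [2/3, 5/6) 
  e: [5/6, 1/1) 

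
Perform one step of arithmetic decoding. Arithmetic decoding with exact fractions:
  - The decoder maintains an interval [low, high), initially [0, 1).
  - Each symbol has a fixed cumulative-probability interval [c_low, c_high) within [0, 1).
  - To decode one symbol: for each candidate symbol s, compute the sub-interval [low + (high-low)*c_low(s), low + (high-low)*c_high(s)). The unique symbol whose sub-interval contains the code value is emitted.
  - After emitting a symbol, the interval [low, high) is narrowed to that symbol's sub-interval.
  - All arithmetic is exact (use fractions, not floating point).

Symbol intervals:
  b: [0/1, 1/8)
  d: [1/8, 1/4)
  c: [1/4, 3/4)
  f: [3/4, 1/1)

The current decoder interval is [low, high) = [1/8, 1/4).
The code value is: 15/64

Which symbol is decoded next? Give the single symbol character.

Answer: f

Derivation:
Interval width = high − low = 1/4 − 1/8 = 1/8
Scaled code = (code − low) / width = (15/64 − 1/8) / 1/8 = 7/8
  b: [0/1, 1/8) 
  d: [1/8, 1/4) 
  c: [1/4, 3/4) 
  f: [3/4, 1/1) ← scaled code falls here ✓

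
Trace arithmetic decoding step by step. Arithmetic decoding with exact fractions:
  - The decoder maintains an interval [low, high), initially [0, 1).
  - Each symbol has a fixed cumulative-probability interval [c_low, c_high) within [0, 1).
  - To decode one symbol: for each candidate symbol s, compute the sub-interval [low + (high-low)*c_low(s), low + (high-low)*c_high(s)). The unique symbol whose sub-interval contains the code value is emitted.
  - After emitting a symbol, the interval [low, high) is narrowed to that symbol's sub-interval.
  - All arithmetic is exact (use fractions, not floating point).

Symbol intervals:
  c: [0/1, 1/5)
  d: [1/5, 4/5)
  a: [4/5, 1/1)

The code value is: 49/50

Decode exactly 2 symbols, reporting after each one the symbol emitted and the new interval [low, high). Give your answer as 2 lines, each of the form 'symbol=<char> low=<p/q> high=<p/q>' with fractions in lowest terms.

Answer: symbol=a low=4/5 high=1/1
symbol=a low=24/25 high=1/1

Derivation:
Step 1: interval [0/1, 1/1), width = 1/1 - 0/1 = 1/1
  'c': [0/1 + 1/1*0/1, 0/1 + 1/1*1/5) = [0/1, 1/5)
  'd': [0/1 + 1/1*1/5, 0/1 + 1/1*4/5) = [1/5, 4/5)
  'a': [0/1 + 1/1*4/5, 0/1 + 1/1*1/1) = [4/5, 1/1) <- contains code 49/50
  emit 'a', narrow to [4/5, 1/1)
Step 2: interval [4/5, 1/1), width = 1/1 - 4/5 = 1/5
  'c': [4/5 + 1/5*0/1, 4/5 + 1/5*1/5) = [4/5, 21/25)
  'd': [4/5 + 1/5*1/5, 4/5 + 1/5*4/5) = [21/25, 24/25)
  'a': [4/5 + 1/5*4/5, 4/5 + 1/5*1/1) = [24/25, 1/1) <- contains code 49/50
  emit 'a', narrow to [24/25, 1/1)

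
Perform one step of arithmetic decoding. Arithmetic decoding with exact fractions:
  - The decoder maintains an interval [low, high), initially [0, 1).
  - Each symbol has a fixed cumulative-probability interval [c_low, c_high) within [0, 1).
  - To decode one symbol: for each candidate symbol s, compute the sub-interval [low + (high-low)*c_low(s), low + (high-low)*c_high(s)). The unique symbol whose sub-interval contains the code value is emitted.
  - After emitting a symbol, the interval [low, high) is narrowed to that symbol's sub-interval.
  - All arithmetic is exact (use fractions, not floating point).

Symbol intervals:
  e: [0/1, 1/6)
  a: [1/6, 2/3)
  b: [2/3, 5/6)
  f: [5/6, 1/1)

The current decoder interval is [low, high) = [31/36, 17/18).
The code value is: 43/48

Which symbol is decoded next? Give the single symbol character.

Answer: a

Derivation:
Interval width = high − low = 17/18 − 31/36 = 1/12
Scaled code = (code − low) / width = (43/48 − 31/36) / 1/12 = 5/12
  e: [0/1, 1/6) 
  a: [1/6, 2/3) ← scaled code falls here ✓
  b: [2/3, 5/6) 
  f: [5/6, 1/1) 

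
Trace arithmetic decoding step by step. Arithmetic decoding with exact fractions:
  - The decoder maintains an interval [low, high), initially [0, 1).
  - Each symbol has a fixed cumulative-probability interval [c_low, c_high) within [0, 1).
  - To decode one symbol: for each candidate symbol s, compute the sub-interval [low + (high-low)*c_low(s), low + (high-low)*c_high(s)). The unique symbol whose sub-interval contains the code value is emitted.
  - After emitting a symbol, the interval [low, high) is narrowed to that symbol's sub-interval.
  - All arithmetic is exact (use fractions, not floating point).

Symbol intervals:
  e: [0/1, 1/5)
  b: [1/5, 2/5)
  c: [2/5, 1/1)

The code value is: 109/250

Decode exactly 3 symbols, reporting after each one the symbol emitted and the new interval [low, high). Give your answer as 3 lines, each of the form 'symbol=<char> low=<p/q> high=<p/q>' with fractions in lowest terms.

Answer: symbol=c low=2/5 high=1/1
symbol=e low=2/5 high=13/25
symbol=b low=53/125 high=56/125

Derivation:
Step 1: interval [0/1, 1/1), width = 1/1 - 0/1 = 1/1
  'e': [0/1 + 1/1*0/1, 0/1 + 1/1*1/5) = [0/1, 1/5)
  'b': [0/1 + 1/1*1/5, 0/1 + 1/1*2/5) = [1/5, 2/5)
  'c': [0/1 + 1/1*2/5, 0/1 + 1/1*1/1) = [2/5, 1/1) <- contains code 109/250
  emit 'c', narrow to [2/5, 1/1)
Step 2: interval [2/5, 1/1), width = 1/1 - 2/5 = 3/5
  'e': [2/5 + 3/5*0/1, 2/5 + 3/5*1/5) = [2/5, 13/25) <- contains code 109/250
  'b': [2/5 + 3/5*1/5, 2/5 + 3/5*2/5) = [13/25, 16/25)
  'c': [2/5 + 3/5*2/5, 2/5 + 3/5*1/1) = [16/25, 1/1)
  emit 'e', narrow to [2/5, 13/25)
Step 3: interval [2/5, 13/25), width = 13/25 - 2/5 = 3/25
  'e': [2/5 + 3/25*0/1, 2/5 + 3/25*1/5) = [2/5, 53/125)
  'b': [2/5 + 3/25*1/5, 2/5 + 3/25*2/5) = [53/125, 56/125) <- contains code 109/250
  'c': [2/5 + 3/25*2/5, 2/5 + 3/25*1/1) = [56/125, 13/25)
  emit 'b', narrow to [53/125, 56/125)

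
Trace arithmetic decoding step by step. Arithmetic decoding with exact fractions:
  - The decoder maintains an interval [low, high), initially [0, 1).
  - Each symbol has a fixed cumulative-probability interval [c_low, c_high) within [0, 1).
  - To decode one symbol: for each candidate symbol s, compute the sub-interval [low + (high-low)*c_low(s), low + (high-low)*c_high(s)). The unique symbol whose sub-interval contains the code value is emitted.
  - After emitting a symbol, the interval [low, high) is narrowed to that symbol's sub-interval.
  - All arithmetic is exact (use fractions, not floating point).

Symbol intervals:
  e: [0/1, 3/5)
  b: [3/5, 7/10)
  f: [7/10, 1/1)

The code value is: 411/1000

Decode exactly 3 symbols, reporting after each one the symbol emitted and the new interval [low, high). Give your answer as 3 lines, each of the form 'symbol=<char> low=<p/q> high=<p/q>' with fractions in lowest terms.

Step 1: interval [0/1, 1/1), width = 1/1 - 0/1 = 1/1
  'e': [0/1 + 1/1*0/1, 0/1 + 1/1*3/5) = [0/1, 3/5) <- contains code 411/1000
  'b': [0/1 + 1/1*3/5, 0/1 + 1/1*7/10) = [3/5, 7/10)
  'f': [0/1 + 1/1*7/10, 0/1 + 1/1*1/1) = [7/10, 1/1)
  emit 'e', narrow to [0/1, 3/5)
Step 2: interval [0/1, 3/5), width = 3/5 - 0/1 = 3/5
  'e': [0/1 + 3/5*0/1, 0/1 + 3/5*3/5) = [0/1, 9/25)
  'b': [0/1 + 3/5*3/5, 0/1 + 3/5*7/10) = [9/25, 21/50) <- contains code 411/1000
  'f': [0/1 + 3/5*7/10, 0/1 + 3/5*1/1) = [21/50, 3/5)
  emit 'b', narrow to [9/25, 21/50)
Step 3: interval [9/25, 21/50), width = 21/50 - 9/25 = 3/50
  'e': [9/25 + 3/50*0/1, 9/25 + 3/50*3/5) = [9/25, 99/250)
  'b': [9/25 + 3/50*3/5, 9/25 + 3/50*7/10) = [99/250, 201/500)
  'f': [9/25 + 3/50*7/10, 9/25 + 3/50*1/1) = [201/500, 21/50) <- contains code 411/1000
  emit 'f', narrow to [201/500, 21/50)

Answer: symbol=e low=0/1 high=3/5
symbol=b low=9/25 high=21/50
symbol=f low=201/500 high=21/50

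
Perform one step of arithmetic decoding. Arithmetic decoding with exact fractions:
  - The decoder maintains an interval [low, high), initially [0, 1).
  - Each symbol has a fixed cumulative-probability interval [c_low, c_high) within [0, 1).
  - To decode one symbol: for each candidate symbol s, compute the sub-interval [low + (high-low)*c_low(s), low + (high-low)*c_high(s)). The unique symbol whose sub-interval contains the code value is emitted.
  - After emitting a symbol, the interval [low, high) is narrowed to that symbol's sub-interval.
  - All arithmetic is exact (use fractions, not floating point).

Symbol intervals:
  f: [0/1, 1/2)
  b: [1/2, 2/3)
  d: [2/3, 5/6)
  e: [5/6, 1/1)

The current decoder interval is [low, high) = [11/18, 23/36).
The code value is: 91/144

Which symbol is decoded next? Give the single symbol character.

Answer: d

Derivation:
Interval width = high − low = 23/36 − 11/18 = 1/36
Scaled code = (code − low) / width = (91/144 − 11/18) / 1/36 = 3/4
  f: [0/1, 1/2) 
  b: [1/2, 2/3) 
  d: [2/3, 5/6) ← scaled code falls here ✓
  e: [5/6, 1/1) 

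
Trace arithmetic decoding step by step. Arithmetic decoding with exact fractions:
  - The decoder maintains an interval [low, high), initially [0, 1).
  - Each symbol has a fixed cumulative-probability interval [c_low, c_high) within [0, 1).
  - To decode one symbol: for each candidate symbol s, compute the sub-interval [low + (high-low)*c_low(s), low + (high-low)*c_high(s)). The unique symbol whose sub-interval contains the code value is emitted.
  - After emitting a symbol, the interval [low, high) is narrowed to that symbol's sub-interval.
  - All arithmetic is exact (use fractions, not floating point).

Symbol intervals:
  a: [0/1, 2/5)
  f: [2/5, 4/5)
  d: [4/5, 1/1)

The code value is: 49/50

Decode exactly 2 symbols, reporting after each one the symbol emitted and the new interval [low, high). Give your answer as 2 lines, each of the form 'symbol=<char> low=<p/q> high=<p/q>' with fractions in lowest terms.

Step 1: interval [0/1, 1/1), width = 1/1 - 0/1 = 1/1
  'a': [0/1 + 1/1*0/1, 0/1 + 1/1*2/5) = [0/1, 2/5)
  'f': [0/1 + 1/1*2/5, 0/1 + 1/1*4/5) = [2/5, 4/5)
  'd': [0/1 + 1/1*4/5, 0/1 + 1/1*1/1) = [4/5, 1/1) <- contains code 49/50
  emit 'd', narrow to [4/5, 1/1)
Step 2: interval [4/5, 1/1), width = 1/1 - 4/5 = 1/5
  'a': [4/5 + 1/5*0/1, 4/5 + 1/5*2/5) = [4/5, 22/25)
  'f': [4/5 + 1/5*2/5, 4/5 + 1/5*4/5) = [22/25, 24/25)
  'd': [4/5 + 1/5*4/5, 4/5 + 1/5*1/1) = [24/25, 1/1) <- contains code 49/50
  emit 'd', narrow to [24/25, 1/1)

Answer: symbol=d low=4/5 high=1/1
symbol=d low=24/25 high=1/1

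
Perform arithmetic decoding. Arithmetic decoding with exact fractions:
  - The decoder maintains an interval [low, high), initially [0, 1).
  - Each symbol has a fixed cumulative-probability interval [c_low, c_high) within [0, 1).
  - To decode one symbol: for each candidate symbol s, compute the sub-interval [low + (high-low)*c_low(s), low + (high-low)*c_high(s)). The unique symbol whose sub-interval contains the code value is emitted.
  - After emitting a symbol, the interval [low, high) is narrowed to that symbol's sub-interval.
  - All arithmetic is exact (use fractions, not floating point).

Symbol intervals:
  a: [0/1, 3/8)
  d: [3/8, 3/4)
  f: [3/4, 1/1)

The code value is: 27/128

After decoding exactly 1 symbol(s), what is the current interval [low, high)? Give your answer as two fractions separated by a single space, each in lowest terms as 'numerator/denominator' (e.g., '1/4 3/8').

Answer: 0/1 3/8

Derivation:
Step 1: interval [0/1, 1/1), width = 1/1 - 0/1 = 1/1
  'a': [0/1 + 1/1*0/1, 0/1 + 1/1*3/8) = [0/1, 3/8) <- contains code 27/128
  'd': [0/1 + 1/1*3/8, 0/1 + 1/1*3/4) = [3/8, 3/4)
  'f': [0/1 + 1/1*3/4, 0/1 + 1/1*1/1) = [3/4, 1/1)
  emit 'a', narrow to [0/1, 3/8)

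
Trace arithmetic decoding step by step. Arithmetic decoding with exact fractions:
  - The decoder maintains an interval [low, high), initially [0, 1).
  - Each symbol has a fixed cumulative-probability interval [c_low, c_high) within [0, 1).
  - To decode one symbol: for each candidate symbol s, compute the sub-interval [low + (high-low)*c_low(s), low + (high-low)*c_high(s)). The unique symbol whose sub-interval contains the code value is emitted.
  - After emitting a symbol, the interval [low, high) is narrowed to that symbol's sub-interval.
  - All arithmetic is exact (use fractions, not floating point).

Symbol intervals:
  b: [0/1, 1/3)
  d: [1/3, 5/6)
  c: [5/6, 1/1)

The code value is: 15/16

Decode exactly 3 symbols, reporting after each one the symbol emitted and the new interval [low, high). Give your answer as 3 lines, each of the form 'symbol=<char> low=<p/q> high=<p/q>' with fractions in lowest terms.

Answer: symbol=c low=5/6 high=1/1
symbol=d low=8/9 high=35/36
symbol=d low=11/12 high=23/24

Derivation:
Step 1: interval [0/1, 1/1), width = 1/1 - 0/1 = 1/1
  'b': [0/1 + 1/1*0/1, 0/1 + 1/1*1/3) = [0/1, 1/3)
  'd': [0/1 + 1/1*1/3, 0/1 + 1/1*5/6) = [1/3, 5/6)
  'c': [0/1 + 1/1*5/6, 0/1 + 1/1*1/1) = [5/6, 1/1) <- contains code 15/16
  emit 'c', narrow to [5/6, 1/1)
Step 2: interval [5/6, 1/1), width = 1/1 - 5/6 = 1/6
  'b': [5/6 + 1/6*0/1, 5/6 + 1/6*1/3) = [5/6, 8/9)
  'd': [5/6 + 1/6*1/3, 5/6 + 1/6*5/6) = [8/9, 35/36) <- contains code 15/16
  'c': [5/6 + 1/6*5/6, 5/6 + 1/6*1/1) = [35/36, 1/1)
  emit 'd', narrow to [8/9, 35/36)
Step 3: interval [8/9, 35/36), width = 35/36 - 8/9 = 1/12
  'b': [8/9 + 1/12*0/1, 8/9 + 1/12*1/3) = [8/9, 11/12)
  'd': [8/9 + 1/12*1/3, 8/9 + 1/12*5/6) = [11/12, 23/24) <- contains code 15/16
  'c': [8/9 + 1/12*5/6, 8/9 + 1/12*1/1) = [23/24, 35/36)
  emit 'd', narrow to [11/12, 23/24)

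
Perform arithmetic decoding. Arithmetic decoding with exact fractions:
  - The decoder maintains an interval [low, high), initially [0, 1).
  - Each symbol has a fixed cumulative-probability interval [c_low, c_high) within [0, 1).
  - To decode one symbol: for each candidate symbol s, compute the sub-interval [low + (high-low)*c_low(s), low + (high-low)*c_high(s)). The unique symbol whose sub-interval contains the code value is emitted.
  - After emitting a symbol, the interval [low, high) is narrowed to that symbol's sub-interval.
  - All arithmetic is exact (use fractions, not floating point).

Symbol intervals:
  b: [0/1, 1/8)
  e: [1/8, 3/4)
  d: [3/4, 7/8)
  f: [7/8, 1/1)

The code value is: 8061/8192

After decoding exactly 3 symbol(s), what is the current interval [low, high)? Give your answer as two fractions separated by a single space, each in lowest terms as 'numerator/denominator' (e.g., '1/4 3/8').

Answer: 503/512 63/64

Derivation:
Step 1: interval [0/1, 1/1), width = 1/1 - 0/1 = 1/1
  'b': [0/1 + 1/1*0/1, 0/1 + 1/1*1/8) = [0/1, 1/8)
  'e': [0/1 + 1/1*1/8, 0/1 + 1/1*3/4) = [1/8, 3/4)
  'd': [0/1 + 1/1*3/4, 0/1 + 1/1*7/8) = [3/4, 7/8)
  'f': [0/1 + 1/1*7/8, 0/1 + 1/1*1/1) = [7/8, 1/1) <- contains code 8061/8192
  emit 'f', narrow to [7/8, 1/1)
Step 2: interval [7/8, 1/1), width = 1/1 - 7/8 = 1/8
  'b': [7/8 + 1/8*0/1, 7/8 + 1/8*1/8) = [7/8, 57/64)
  'e': [7/8 + 1/8*1/8, 7/8 + 1/8*3/4) = [57/64, 31/32)
  'd': [7/8 + 1/8*3/4, 7/8 + 1/8*7/8) = [31/32, 63/64) <- contains code 8061/8192
  'f': [7/8 + 1/8*7/8, 7/8 + 1/8*1/1) = [63/64, 1/1)
  emit 'd', narrow to [31/32, 63/64)
Step 3: interval [31/32, 63/64), width = 63/64 - 31/32 = 1/64
  'b': [31/32 + 1/64*0/1, 31/32 + 1/64*1/8) = [31/32, 497/512)
  'e': [31/32 + 1/64*1/8, 31/32 + 1/64*3/4) = [497/512, 251/256)
  'd': [31/32 + 1/64*3/4, 31/32 + 1/64*7/8) = [251/256, 503/512)
  'f': [31/32 + 1/64*7/8, 31/32 + 1/64*1/1) = [503/512, 63/64) <- contains code 8061/8192
  emit 'f', narrow to [503/512, 63/64)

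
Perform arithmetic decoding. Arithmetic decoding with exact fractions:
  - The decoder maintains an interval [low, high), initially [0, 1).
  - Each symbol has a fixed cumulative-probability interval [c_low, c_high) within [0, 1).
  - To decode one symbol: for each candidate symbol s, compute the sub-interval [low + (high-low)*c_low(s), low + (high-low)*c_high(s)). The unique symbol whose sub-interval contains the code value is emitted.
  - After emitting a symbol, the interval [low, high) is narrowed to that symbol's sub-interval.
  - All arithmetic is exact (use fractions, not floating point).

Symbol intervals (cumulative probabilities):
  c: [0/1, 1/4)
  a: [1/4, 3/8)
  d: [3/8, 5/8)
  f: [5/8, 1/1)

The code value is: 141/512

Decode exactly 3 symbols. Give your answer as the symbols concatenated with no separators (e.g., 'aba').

Answer: acf

Derivation:
Step 1: interval [0/1, 1/1), width = 1/1 - 0/1 = 1/1
  'c': [0/1 + 1/1*0/1, 0/1 + 1/1*1/4) = [0/1, 1/4)
  'a': [0/1 + 1/1*1/4, 0/1 + 1/1*3/8) = [1/4, 3/8) <- contains code 141/512
  'd': [0/1 + 1/1*3/8, 0/1 + 1/1*5/8) = [3/8, 5/8)
  'f': [0/1 + 1/1*5/8, 0/1 + 1/1*1/1) = [5/8, 1/1)
  emit 'a', narrow to [1/4, 3/8)
Step 2: interval [1/4, 3/8), width = 3/8 - 1/4 = 1/8
  'c': [1/4 + 1/8*0/1, 1/4 + 1/8*1/4) = [1/4, 9/32) <- contains code 141/512
  'a': [1/4 + 1/8*1/4, 1/4 + 1/8*3/8) = [9/32, 19/64)
  'd': [1/4 + 1/8*3/8, 1/4 + 1/8*5/8) = [19/64, 21/64)
  'f': [1/4 + 1/8*5/8, 1/4 + 1/8*1/1) = [21/64, 3/8)
  emit 'c', narrow to [1/4, 9/32)
Step 3: interval [1/4, 9/32), width = 9/32 - 1/4 = 1/32
  'c': [1/4 + 1/32*0/1, 1/4 + 1/32*1/4) = [1/4, 33/128)
  'a': [1/4 + 1/32*1/4, 1/4 + 1/32*3/8) = [33/128, 67/256)
  'd': [1/4 + 1/32*3/8, 1/4 + 1/32*5/8) = [67/256, 69/256)
  'f': [1/4 + 1/32*5/8, 1/4 + 1/32*1/1) = [69/256, 9/32) <- contains code 141/512
  emit 'f', narrow to [69/256, 9/32)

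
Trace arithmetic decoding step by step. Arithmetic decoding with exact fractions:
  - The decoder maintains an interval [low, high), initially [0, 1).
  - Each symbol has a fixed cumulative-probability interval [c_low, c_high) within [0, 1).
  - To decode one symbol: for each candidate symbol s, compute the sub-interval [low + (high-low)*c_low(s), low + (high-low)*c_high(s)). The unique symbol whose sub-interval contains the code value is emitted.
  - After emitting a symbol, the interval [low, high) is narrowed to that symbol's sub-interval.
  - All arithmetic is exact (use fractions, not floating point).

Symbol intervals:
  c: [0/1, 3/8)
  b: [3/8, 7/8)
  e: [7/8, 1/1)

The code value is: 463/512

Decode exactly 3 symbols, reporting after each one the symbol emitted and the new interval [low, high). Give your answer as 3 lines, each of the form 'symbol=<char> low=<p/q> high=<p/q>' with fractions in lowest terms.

Answer: symbol=e low=7/8 high=1/1
symbol=c low=7/8 high=59/64
symbol=b low=457/512 high=469/512

Derivation:
Step 1: interval [0/1, 1/1), width = 1/1 - 0/1 = 1/1
  'c': [0/1 + 1/1*0/1, 0/1 + 1/1*3/8) = [0/1, 3/8)
  'b': [0/1 + 1/1*3/8, 0/1 + 1/1*7/8) = [3/8, 7/8)
  'e': [0/1 + 1/1*7/8, 0/1 + 1/1*1/1) = [7/8, 1/1) <- contains code 463/512
  emit 'e', narrow to [7/8, 1/1)
Step 2: interval [7/8, 1/1), width = 1/1 - 7/8 = 1/8
  'c': [7/8 + 1/8*0/1, 7/8 + 1/8*3/8) = [7/8, 59/64) <- contains code 463/512
  'b': [7/8 + 1/8*3/8, 7/8 + 1/8*7/8) = [59/64, 63/64)
  'e': [7/8 + 1/8*7/8, 7/8 + 1/8*1/1) = [63/64, 1/1)
  emit 'c', narrow to [7/8, 59/64)
Step 3: interval [7/8, 59/64), width = 59/64 - 7/8 = 3/64
  'c': [7/8 + 3/64*0/1, 7/8 + 3/64*3/8) = [7/8, 457/512)
  'b': [7/8 + 3/64*3/8, 7/8 + 3/64*7/8) = [457/512, 469/512) <- contains code 463/512
  'e': [7/8 + 3/64*7/8, 7/8 + 3/64*1/1) = [469/512, 59/64)
  emit 'b', narrow to [457/512, 469/512)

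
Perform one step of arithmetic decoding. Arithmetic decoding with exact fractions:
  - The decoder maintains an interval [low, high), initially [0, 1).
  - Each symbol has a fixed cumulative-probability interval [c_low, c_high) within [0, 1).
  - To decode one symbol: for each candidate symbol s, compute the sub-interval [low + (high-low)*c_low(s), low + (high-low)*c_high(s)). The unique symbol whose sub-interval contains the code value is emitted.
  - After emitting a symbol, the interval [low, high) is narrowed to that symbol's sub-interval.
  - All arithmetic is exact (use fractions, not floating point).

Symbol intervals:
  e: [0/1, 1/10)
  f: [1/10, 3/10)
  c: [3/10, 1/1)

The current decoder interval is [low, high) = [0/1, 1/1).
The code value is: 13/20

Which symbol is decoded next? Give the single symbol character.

Answer: c

Derivation:
Interval width = high − low = 1/1 − 0/1 = 1/1
Scaled code = (code − low) / width = (13/20 − 0/1) / 1/1 = 13/20
  e: [0/1, 1/10) 
  f: [1/10, 3/10) 
  c: [3/10, 1/1) ← scaled code falls here ✓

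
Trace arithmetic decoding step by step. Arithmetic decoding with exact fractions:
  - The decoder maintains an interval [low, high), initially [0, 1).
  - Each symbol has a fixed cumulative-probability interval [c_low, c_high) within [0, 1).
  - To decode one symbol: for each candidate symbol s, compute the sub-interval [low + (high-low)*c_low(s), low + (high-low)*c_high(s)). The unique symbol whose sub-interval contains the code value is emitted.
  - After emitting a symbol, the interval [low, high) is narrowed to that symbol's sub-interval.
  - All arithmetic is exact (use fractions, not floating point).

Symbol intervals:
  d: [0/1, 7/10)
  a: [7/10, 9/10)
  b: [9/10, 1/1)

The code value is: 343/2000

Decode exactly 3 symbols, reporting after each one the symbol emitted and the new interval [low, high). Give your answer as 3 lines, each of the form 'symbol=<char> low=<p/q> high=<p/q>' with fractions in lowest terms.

Answer: symbol=d low=0/1 high=7/10
symbol=d low=0/1 high=49/100
symbol=d low=0/1 high=343/1000

Derivation:
Step 1: interval [0/1, 1/1), width = 1/1 - 0/1 = 1/1
  'd': [0/1 + 1/1*0/1, 0/1 + 1/1*7/10) = [0/1, 7/10) <- contains code 343/2000
  'a': [0/1 + 1/1*7/10, 0/1 + 1/1*9/10) = [7/10, 9/10)
  'b': [0/1 + 1/1*9/10, 0/1 + 1/1*1/1) = [9/10, 1/1)
  emit 'd', narrow to [0/1, 7/10)
Step 2: interval [0/1, 7/10), width = 7/10 - 0/1 = 7/10
  'd': [0/1 + 7/10*0/1, 0/1 + 7/10*7/10) = [0/1, 49/100) <- contains code 343/2000
  'a': [0/1 + 7/10*7/10, 0/1 + 7/10*9/10) = [49/100, 63/100)
  'b': [0/1 + 7/10*9/10, 0/1 + 7/10*1/1) = [63/100, 7/10)
  emit 'd', narrow to [0/1, 49/100)
Step 3: interval [0/1, 49/100), width = 49/100 - 0/1 = 49/100
  'd': [0/1 + 49/100*0/1, 0/1 + 49/100*7/10) = [0/1, 343/1000) <- contains code 343/2000
  'a': [0/1 + 49/100*7/10, 0/1 + 49/100*9/10) = [343/1000, 441/1000)
  'b': [0/1 + 49/100*9/10, 0/1 + 49/100*1/1) = [441/1000, 49/100)
  emit 'd', narrow to [0/1, 343/1000)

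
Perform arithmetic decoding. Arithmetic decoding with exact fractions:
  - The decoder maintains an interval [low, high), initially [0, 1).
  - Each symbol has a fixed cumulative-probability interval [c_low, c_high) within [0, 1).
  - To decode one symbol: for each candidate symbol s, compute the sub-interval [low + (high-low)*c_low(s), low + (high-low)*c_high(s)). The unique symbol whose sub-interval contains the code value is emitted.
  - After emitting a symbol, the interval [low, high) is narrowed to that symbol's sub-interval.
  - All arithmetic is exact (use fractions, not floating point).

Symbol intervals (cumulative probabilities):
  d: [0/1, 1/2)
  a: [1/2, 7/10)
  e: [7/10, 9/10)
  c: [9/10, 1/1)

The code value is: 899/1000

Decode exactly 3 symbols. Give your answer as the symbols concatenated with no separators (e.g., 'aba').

Answer: ecc

Derivation:
Step 1: interval [0/1, 1/1), width = 1/1 - 0/1 = 1/1
  'd': [0/1 + 1/1*0/1, 0/1 + 1/1*1/2) = [0/1, 1/2)
  'a': [0/1 + 1/1*1/2, 0/1 + 1/1*7/10) = [1/2, 7/10)
  'e': [0/1 + 1/1*7/10, 0/1 + 1/1*9/10) = [7/10, 9/10) <- contains code 899/1000
  'c': [0/1 + 1/1*9/10, 0/1 + 1/1*1/1) = [9/10, 1/1)
  emit 'e', narrow to [7/10, 9/10)
Step 2: interval [7/10, 9/10), width = 9/10 - 7/10 = 1/5
  'd': [7/10 + 1/5*0/1, 7/10 + 1/5*1/2) = [7/10, 4/5)
  'a': [7/10 + 1/5*1/2, 7/10 + 1/5*7/10) = [4/5, 21/25)
  'e': [7/10 + 1/5*7/10, 7/10 + 1/5*9/10) = [21/25, 22/25)
  'c': [7/10 + 1/5*9/10, 7/10 + 1/5*1/1) = [22/25, 9/10) <- contains code 899/1000
  emit 'c', narrow to [22/25, 9/10)
Step 3: interval [22/25, 9/10), width = 9/10 - 22/25 = 1/50
  'd': [22/25 + 1/50*0/1, 22/25 + 1/50*1/2) = [22/25, 89/100)
  'a': [22/25 + 1/50*1/2, 22/25 + 1/50*7/10) = [89/100, 447/500)
  'e': [22/25 + 1/50*7/10, 22/25 + 1/50*9/10) = [447/500, 449/500)
  'c': [22/25 + 1/50*9/10, 22/25 + 1/50*1/1) = [449/500, 9/10) <- contains code 899/1000
  emit 'c', narrow to [449/500, 9/10)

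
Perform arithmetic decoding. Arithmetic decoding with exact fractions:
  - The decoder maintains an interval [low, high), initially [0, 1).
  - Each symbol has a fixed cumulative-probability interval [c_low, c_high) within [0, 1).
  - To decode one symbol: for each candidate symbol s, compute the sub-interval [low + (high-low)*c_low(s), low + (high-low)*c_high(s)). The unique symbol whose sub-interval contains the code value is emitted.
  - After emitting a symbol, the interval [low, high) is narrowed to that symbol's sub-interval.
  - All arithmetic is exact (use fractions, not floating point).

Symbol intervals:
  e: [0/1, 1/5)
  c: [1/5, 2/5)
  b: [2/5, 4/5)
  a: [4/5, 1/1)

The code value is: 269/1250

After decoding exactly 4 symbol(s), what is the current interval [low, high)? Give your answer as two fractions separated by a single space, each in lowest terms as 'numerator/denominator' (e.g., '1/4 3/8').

Step 1: interval [0/1, 1/1), width = 1/1 - 0/1 = 1/1
  'e': [0/1 + 1/1*0/1, 0/1 + 1/1*1/5) = [0/1, 1/5)
  'c': [0/1 + 1/1*1/5, 0/1 + 1/1*2/5) = [1/5, 2/5) <- contains code 269/1250
  'b': [0/1 + 1/1*2/5, 0/1 + 1/1*4/5) = [2/5, 4/5)
  'a': [0/1 + 1/1*4/5, 0/1 + 1/1*1/1) = [4/5, 1/1)
  emit 'c', narrow to [1/5, 2/5)
Step 2: interval [1/5, 2/5), width = 2/5 - 1/5 = 1/5
  'e': [1/5 + 1/5*0/1, 1/5 + 1/5*1/5) = [1/5, 6/25) <- contains code 269/1250
  'c': [1/5 + 1/5*1/5, 1/5 + 1/5*2/5) = [6/25, 7/25)
  'b': [1/5 + 1/5*2/5, 1/5 + 1/5*4/5) = [7/25, 9/25)
  'a': [1/5 + 1/5*4/5, 1/5 + 1/5*1/1) = [9/25, 2/5)
  emit 'e', narrow to [1/5, 6/25)
Step 3: interval [1/5, 6/25), width = 6/25 - 1/5 = 1/25
  'e': [1/5 + 1/25*0/1, 1/5 + 1/25*1/5) = [1/5, 26/125)
  'c': [1/5 + 1/25*1/5, 1/5 + 1/25*2/5) = [26/125, 27/125) <- contains code 269/1250
  'b': [1/5 + 1/25*2/5, 1/5 + 1/25*4/5) = [27/125, 29/125)
  'a': [1/5 + 1/25*4/5, 1/5 + 1/25*1/1) = [29/125, 6/25)
  emit 'c', narrow to [26/125, 27/125)
Step 4: interval [26/125, 27/125), width = 27/125 - 26/125 = 1/125
  'e': [26/125 + 1/125*0/1, 26/125 + 1/125*1/5) = [26/125, 131/625)
  'c': [26/125 + 1/125*1/5, 26/125 + 1/125*2/5) = [131/625, 132/625)
  'b': [26/125 + 1/125*2/5, 26/125 + 1/125*4/5) = [132/625, 134/625)
  'a': [26/125 + 1/125*4/5, 26/125 + 1/125*1/1) = [134/625, 27/125) <- contains code 269/1250
  emit 'a', narrow to [134/625, 27/125)

Answer: 134/625 27/125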